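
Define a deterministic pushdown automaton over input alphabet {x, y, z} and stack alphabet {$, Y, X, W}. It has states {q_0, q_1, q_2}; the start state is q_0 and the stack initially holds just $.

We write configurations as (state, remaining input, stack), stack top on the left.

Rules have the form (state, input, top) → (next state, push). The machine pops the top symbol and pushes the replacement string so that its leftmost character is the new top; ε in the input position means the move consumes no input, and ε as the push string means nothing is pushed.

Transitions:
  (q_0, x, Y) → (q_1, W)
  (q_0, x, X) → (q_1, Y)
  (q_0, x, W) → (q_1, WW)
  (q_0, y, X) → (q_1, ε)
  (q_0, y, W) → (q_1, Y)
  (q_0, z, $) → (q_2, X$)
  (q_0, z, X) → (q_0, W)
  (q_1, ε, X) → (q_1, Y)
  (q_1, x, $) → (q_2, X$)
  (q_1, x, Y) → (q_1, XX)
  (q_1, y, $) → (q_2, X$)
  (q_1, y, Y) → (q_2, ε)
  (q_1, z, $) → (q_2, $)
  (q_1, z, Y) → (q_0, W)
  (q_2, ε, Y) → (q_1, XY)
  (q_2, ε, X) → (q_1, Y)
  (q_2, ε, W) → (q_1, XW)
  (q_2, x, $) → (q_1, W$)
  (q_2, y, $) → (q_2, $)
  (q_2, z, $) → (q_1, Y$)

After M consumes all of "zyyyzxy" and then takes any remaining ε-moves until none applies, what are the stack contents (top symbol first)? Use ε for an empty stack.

Y$

(q_0, zyyyzxy, $)
  read z, top $: go to q_2, push X$ → (q_2, yyyzxy, X$)
  ε-move, top X: go to q_1, push Y → (q_1, yyyzxy, Y$)
  read y, top Y: go to q_2, push ε → (q_2, yyzxy, $)
  read y, top $: go to q_2, push $ → (q_2, yzxy, $)
  read y, top $: go to q_2, push $ → (q_2, zxy, $)
  read z, top $: go to q_1, push Y$ → (q_1, xy, Y$)
  read x, top Y: go to q_1, push XX → (q_1, y, XX$)
  ε-move, top X: go to q_1, push Y → (q_1, y, YX$)
  read y, top Y: go to q_2, push ε → (q_2, ε, X$)
  ε-move, top X: go to q_1, push Y → (q_1, ε, Y$)
All input consumed in state q_1 with stack Y$.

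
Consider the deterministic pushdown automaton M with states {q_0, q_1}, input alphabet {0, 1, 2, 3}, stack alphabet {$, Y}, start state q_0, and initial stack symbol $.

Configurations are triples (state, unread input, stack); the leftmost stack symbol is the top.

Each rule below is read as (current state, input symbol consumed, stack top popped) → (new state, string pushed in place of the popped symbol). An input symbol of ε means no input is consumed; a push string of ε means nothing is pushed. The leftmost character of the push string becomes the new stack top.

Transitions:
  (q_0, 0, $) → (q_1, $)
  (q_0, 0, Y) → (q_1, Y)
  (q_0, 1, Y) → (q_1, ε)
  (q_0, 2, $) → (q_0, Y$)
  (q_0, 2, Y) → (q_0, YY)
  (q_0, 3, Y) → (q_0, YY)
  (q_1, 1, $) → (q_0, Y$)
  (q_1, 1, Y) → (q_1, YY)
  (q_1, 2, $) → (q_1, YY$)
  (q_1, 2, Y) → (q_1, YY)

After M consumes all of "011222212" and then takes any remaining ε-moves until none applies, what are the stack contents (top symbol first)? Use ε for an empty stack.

YYYYYYY$

(q_0, 011222212, $) ⊢ (q_1, 11222212, $) ⊢ (q_0, 1222212, Y$) ⊢ (q_1, 222212, $) ⊢ (q_1, 22212, YY$) ⊢ (q_1, 2212, YYY$) ⊢ (q_1, 212, YYYY$) ⊢ (q_1, 12, YYYYY$) ⊢ (q_1, 2, YYYYYY$) ⊢ (q_1, ε, YYYYYYY$)
All input consumed in state q_1 with stack YYYYYYY$.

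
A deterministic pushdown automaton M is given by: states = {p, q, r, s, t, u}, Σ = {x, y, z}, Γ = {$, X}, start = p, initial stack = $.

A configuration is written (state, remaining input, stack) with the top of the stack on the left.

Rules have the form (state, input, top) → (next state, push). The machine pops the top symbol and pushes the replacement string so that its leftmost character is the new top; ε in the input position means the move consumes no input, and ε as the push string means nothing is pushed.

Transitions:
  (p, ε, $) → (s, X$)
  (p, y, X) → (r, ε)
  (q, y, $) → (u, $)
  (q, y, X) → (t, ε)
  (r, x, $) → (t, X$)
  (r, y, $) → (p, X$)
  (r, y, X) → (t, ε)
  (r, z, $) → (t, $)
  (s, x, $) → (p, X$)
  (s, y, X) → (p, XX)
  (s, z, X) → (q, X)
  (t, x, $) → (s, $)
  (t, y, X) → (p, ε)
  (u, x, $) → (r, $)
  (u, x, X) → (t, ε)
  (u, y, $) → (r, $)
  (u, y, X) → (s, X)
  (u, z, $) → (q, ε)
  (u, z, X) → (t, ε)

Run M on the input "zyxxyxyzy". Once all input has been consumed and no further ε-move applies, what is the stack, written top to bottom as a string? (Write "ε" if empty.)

$

(p, zyxxyxyzy, $)
  ε-move, top $: go to s, push X$ → (s, zyxxyxyzy, X$)
  read z, top X: go to q, push X → (q, yxxyxyzy, X$)
  read y, top X: go to t, push ε → (t, xxyxyzy, $)
  read x, top $: go to s, push $ → (s, xyxyzy, $)
  read x, top $: go to p, push X$ → (p, yxyzy, X$)
  read y, top X: go to r, push ε → (r, xyzy, $)
  read x, top $: go to t, push X$ → (t, yzy, X$)
  read y, top X: go to p, push ε → (p, zy, $)
  ε-move, top $: go to s, push X$ → (s, zy, X$)
  read z, top X: go to q, push X → (q, y, X$)
  read y, top X: go to t, push ε → (t, ε, $)
All input consumed in state t with stack $.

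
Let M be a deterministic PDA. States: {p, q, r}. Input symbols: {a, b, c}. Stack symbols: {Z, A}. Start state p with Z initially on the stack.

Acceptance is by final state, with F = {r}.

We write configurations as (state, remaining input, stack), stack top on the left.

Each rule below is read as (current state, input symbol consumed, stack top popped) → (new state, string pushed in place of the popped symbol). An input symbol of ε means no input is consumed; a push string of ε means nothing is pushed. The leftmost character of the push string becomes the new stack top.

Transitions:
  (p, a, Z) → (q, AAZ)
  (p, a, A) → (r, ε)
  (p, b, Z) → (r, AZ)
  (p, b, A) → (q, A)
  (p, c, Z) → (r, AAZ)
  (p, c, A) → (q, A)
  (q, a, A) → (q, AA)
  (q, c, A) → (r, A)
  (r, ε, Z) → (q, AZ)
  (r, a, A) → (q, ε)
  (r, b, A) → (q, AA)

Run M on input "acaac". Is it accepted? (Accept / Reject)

Accept

(p, acaac, Z)
  read a, top Z: go to q, push AAZ → (q, caac, AAZ)
  read c, top A: go to r, push A → (r, aac, AAZ)
  read a, top A: go to q, push ε → (q, ac, AZ)
  read a, top A: go to q, push AA → (q, c, AAZ)
  read c, top A: go to r, push A → (r, ε, AAZ)
All input consumed; state r ∈ F.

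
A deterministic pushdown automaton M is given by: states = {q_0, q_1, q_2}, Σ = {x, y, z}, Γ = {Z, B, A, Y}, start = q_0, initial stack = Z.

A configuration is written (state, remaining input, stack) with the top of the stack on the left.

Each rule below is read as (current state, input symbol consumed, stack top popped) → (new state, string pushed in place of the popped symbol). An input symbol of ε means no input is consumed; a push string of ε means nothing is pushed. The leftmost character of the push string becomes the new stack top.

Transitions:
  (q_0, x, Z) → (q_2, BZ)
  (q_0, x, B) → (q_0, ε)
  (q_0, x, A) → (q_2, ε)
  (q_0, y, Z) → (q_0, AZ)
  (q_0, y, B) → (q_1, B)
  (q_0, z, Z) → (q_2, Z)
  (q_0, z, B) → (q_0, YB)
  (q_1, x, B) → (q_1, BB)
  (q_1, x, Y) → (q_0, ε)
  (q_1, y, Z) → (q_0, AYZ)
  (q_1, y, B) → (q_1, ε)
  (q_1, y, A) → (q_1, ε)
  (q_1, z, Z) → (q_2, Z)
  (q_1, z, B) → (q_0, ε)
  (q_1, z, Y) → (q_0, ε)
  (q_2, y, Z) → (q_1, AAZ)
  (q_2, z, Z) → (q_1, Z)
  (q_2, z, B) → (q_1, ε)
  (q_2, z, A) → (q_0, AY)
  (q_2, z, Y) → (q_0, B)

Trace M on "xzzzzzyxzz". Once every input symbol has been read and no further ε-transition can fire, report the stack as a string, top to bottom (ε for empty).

(q_0, xzzzzzyxzz, Z)
  read x, top Z: go to q_2, push BZ → (q_2, zzzzzyxzz, BZ)
  read z, top B: go to q_1, push ε → (q_1, zzzzyxzz, Z)
  read z, top Z: go to q_2, push Z → (q_2, zzzyxzz, Z)
  read z, top Z: go to q_1, push Z → (q_1, zzyxzz, Z)
  read z, top Z: go to q_2, push Z → (q_2, zyxzz, Z)
  read z, top Z: go to q_1, push Z → (q_1, yxzz, Z)
  read y, top Z: go to q_0, push AYZ → (q_0, xzz, AYZ)
  read x, top A: go to q_2, push ε → (q_2, zz, YZ)
  read z, top Y: go to q_0, push B → (q_0, z, BZ)
  read z, top B: go to q_0, push YB → (q_0, ε, YBZ)
All input consumed in state q_0 with stack YBZ.

YBZ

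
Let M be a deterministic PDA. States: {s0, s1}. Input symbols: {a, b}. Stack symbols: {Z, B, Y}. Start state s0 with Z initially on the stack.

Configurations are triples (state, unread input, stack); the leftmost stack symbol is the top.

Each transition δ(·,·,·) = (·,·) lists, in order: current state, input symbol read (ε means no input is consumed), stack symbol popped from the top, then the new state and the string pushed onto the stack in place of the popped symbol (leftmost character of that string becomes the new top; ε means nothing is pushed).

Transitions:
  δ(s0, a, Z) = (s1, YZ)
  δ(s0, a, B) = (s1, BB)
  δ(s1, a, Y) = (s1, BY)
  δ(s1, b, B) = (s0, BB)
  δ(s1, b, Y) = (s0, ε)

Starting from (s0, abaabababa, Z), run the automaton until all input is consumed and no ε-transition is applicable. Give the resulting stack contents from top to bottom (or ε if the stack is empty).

BBBBBBBYZ

(s0, abaabababa, Z)
  read a, top Z: go to s1, push YZ → (s1, baabababa, YZ)
  read b, top Y: go to s0, push ε → (s0, aabababa, Z)
  read a, top Z: go to s1, push YZ → (s1, abababa, YZ)
  read a, top Y: go to s1, push BY → (s1, bababa, BYZ)
  read b, top B: go to s0, push BB → (s0, ababa, BBYZ)
  read a, top B: go to s1, push BB → (s1, baba, BBBYZ)
  read b, top B: go to s0, push BB → (s0, aba, BBBBYZ)
  read a, top B: go to s1, push BB → (s1, ba, BBBBBYZ)
  read b, top B: go to s0, push BB → (s0, a, BBBBBBYZ)
  read a, top B: go to s1, push BB → (s1, ε, BBBBBBBYZ)
All input consumed in state s1 with stack BBBBBBBYZ.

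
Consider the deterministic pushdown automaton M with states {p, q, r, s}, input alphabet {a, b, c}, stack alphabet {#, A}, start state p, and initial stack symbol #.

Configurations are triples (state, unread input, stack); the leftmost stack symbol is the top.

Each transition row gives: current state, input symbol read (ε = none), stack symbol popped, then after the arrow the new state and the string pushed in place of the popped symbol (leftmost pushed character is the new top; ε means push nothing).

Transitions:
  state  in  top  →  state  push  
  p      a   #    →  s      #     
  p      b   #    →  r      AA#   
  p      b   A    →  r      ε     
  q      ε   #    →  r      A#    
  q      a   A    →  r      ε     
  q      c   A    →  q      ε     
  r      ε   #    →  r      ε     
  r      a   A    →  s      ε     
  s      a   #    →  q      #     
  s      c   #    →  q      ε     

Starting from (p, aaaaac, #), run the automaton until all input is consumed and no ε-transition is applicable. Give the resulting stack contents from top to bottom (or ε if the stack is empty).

(p, aaaaac, #)
  read a, top #: go to s, push # → (s, aaaac, #)
  read a, top #: go to q, push # → (q, aaac, #)
  ε-move, top #: go to r, push A# → (r, aaac, A#)
  read a, top A: go to s, push ε → (s, aac, #)
  read a, top #: go to q, push # → (q, ac, #)
  ε-move, top #: go to r, push A# → (r, ac, A#)
  read a, top A: go to s, push ε → (s, c, #)
  read c, top #: go to q, push ε → (q, ε, ε)
All input consumed in state q with stack ε.

ε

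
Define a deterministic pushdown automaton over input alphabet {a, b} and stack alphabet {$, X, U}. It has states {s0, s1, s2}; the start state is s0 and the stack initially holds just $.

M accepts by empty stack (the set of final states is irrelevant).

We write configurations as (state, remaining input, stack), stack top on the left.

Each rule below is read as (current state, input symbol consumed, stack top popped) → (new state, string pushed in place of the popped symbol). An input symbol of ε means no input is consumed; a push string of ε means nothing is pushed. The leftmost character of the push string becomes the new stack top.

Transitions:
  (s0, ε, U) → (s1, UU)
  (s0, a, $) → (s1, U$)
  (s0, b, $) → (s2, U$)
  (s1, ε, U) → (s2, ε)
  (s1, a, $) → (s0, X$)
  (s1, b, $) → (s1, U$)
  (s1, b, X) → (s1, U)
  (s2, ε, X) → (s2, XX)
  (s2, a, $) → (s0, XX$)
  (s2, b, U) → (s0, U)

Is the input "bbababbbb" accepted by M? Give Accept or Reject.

Reject

(s0, bbababbbb, $)
  read b, top $: go to s2, push U$ → (s2, bababbbb, U$)
  read b, top U: go to s0, push U → (s0, ababbbb, U$)
  ε-move, top U: go to s1, push UU → (s1, ababbbb, UU$)
  ε-move, top U: go to s2, push ε → (s2, ababbbb, U$)
No transition applies at (s2, ababbbb, U$); input not fully consumed.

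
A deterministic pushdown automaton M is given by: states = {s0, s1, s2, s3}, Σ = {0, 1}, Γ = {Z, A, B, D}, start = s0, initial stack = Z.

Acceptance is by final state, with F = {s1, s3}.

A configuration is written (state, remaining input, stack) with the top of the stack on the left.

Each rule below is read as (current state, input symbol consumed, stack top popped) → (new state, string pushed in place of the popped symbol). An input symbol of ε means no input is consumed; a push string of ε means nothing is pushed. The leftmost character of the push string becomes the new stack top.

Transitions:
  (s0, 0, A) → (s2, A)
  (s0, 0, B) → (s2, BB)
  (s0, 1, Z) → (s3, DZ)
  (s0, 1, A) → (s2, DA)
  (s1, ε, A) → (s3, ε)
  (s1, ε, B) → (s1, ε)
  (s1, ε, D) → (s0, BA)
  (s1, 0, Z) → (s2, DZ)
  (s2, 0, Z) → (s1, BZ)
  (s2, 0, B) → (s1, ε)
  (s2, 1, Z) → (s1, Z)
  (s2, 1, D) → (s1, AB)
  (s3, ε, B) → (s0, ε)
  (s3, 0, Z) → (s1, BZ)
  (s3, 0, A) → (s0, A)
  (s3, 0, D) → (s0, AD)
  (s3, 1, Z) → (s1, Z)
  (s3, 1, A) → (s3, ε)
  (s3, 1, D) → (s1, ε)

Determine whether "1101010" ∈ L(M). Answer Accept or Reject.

(s0, 1101010, Z)
  read 1, top Z: go to s3, push DZ → (s3, 101010, DZ)
  read 1, top D: go to s1, push ε → (s1, 01010, Z)
  read 0, top Z: go to s2, push DZ → (s2, 1010, DZ)
  read 1, top D: go to s1, push AB → (s1, 010, ABZ)
  ε-move, top A: go to s3, push ε → (s3, 010, BZ)
  ε-move, top B: go to s0, push ε → (s0, 010, Z)
No transition applies at (s0, 010, Z); input not fully consumed.

Reject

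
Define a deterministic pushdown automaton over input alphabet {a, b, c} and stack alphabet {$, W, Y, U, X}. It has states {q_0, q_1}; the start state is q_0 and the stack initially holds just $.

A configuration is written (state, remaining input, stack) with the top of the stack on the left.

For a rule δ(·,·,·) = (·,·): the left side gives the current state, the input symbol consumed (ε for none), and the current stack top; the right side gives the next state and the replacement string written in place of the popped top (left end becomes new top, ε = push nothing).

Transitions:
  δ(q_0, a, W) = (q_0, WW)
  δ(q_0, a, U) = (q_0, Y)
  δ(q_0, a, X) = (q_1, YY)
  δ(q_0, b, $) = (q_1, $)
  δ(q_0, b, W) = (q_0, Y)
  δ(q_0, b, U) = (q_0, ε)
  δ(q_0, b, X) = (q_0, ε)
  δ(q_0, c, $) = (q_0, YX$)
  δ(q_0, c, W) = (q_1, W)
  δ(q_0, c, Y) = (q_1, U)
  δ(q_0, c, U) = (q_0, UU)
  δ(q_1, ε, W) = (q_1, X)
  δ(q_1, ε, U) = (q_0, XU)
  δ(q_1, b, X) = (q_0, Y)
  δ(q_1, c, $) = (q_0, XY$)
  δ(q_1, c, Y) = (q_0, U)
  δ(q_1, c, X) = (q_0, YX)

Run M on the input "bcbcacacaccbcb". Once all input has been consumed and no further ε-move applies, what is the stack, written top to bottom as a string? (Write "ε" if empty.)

UYUYU$

(q_0, bcbcacacaccbcb, $) ⊢ (q_1, cbcacacaccbcb, $) ⊢ (q_0, bcacacaccbcb, XY$) ⊢ (q_0, cacacaccbcb, Y$) ⊢ (q_1, acacaccbcb, U$) ⊢ (q_0, acacaccbcb, XU$) ⊢ (q_1, cacaccbcb, YYU$) ⊢ (q_0, acaccbcb, UYU$) ⊢ (q_0, caccbcb, YYU$) ⊢ (q_1, accbcb, UYU$) ⊢ (q_0, accbcb, XUYU$) ⊢ (q_1, ccbcb, YYUYU$) ⊢ (q_0, cbcb, UYUYU$) ⊢ (q_0, bcb, UUYUYU$) ⊢ (q_0, cb, UYUYU$) ⊢ (q_0, b, UUYUYU$) ⊢ (q_0, ε, UYUYU$)
All input consumed in state q_0 with stack UYUYU$.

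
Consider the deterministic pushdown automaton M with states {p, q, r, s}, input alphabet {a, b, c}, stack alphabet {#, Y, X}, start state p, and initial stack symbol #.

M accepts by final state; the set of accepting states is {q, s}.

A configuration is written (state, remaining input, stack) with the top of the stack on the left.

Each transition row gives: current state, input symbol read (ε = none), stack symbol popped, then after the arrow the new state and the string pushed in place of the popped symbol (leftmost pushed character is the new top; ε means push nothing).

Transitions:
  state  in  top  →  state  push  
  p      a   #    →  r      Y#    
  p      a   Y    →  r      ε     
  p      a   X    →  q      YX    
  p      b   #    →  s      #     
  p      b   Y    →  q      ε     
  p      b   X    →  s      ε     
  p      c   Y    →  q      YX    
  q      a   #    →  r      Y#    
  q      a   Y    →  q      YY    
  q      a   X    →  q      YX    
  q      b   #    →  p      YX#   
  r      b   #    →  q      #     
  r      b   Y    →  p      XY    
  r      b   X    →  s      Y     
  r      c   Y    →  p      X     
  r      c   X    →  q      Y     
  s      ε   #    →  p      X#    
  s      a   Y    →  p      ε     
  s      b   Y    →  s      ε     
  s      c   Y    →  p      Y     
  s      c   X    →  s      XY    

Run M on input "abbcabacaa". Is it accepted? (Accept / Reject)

Accept

(p, abbcabacaa, #) ⊢ (r, bbcabacaa, Y#) ⊢ (p, bcabacaa, XY#) ⊢ (s, cabacaa, Y#) ⊢ (p, abacaa, Y#) ⊢ (r, bacaa, #) ⊢ (q, acaa, #) ⊢ (r, caa, Y#) ⊢ (p, aa, X#) ⊢ (q, a, YX#) ⊢ (q, ε, YYX#)
All input consumed; state q ∈ F.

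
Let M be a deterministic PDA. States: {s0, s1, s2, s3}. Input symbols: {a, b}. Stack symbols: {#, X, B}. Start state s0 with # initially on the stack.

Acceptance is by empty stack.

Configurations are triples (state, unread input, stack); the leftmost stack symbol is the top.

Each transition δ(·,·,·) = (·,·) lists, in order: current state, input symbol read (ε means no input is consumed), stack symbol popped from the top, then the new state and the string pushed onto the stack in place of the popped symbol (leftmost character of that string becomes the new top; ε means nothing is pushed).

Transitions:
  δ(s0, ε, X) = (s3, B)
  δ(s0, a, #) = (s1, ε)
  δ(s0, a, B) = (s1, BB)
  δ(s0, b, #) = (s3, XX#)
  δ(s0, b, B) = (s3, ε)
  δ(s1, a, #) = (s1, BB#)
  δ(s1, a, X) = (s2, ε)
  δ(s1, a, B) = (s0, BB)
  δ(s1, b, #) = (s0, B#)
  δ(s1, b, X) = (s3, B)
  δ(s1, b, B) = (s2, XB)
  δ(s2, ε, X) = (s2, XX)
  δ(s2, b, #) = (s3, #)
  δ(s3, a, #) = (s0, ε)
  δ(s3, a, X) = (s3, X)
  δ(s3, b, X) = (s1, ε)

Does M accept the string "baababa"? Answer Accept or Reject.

Accept

(s0, baababa, #)
  read b, top #: go to s3, push XX# → (s3, aababa, XX#)
  read a, top X: go to s3, push X → (s3, ababa, XX#)
  read a, top X: go to s3, push X → (s3, baba, XX#)
  read b, top X: go to s1, push ε → (s1, aba, X#)
  read a, top X: go to s2, push ε → (s2, ba, #)
  read b, top #: go to s3, push # → (s3, a, #)
  read a, top #: go to s0, push ε → (s0, ε, ε)
All input consumed and the stack is empty.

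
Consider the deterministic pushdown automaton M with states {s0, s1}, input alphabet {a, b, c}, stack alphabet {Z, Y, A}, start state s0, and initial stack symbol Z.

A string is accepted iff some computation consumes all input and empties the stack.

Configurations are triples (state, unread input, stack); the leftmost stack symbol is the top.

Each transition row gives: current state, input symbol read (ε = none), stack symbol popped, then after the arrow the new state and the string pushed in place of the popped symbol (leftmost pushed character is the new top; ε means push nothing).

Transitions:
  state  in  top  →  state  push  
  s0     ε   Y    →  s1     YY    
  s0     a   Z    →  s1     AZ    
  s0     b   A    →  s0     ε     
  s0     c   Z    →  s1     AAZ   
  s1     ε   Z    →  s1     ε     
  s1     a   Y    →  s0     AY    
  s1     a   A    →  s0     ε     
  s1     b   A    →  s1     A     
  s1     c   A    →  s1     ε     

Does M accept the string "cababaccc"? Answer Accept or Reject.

(s0, cababaccc, Z) ⊢ (s1, ababaccc, AAZ) ⊢ (s0, babaccc, AZ) ⊢ (s0, abaccc, Z) ⊢ (s1, baccc, AZ) ⊢ (s1, accc, AZ) ⊢ (s0, ccc, Z) ⊢ (s1, cc, AAZ) ⊢ (s1, c, AZ) ⊢ (s1, ε, Z) ⊢ (s1, ε, ε)
All input consumed and the stack is empty.

Accept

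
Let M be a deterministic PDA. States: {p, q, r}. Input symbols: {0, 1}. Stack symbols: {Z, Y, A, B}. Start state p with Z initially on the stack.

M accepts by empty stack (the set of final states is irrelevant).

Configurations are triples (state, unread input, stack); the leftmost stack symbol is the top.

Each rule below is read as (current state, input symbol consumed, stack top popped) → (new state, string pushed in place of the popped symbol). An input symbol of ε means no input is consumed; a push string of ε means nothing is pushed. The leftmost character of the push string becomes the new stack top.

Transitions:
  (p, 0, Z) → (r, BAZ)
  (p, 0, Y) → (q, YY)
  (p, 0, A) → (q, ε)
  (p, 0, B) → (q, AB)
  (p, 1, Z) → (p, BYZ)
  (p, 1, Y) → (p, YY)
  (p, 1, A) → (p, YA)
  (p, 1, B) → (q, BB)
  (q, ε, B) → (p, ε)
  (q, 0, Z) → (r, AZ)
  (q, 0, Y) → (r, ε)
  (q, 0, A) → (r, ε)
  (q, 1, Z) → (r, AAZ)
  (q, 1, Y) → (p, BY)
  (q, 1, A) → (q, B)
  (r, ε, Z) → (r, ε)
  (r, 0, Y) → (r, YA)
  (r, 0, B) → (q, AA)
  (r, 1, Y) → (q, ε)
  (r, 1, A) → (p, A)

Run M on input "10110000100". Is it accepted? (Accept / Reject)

Accept

(p, 10110000100, Z) ⊢ (p, 0110000100, BYZ) ⊢ (q, 110000100, ABYZ) ⊢ (q, 10000100, BBYZ) ⊢ (p, 10000100, BYZ) ⊢ (q, 0000100, BBYZ) ⊢ (p, 0000100, BYZ) ⊢ (q, 000100, ABYZ) ⊢ (r, 00100, BYZ) ⊢ (q, 0100, AAYZ) ⊢ (r, 100, AYZ) ⊢ (p, 00, AYZ) ⊢ (q, 0, YZ) ⊢ (r, ε, Z) ⊢ (r, ε, ε)
All input consumed and the stack is empty.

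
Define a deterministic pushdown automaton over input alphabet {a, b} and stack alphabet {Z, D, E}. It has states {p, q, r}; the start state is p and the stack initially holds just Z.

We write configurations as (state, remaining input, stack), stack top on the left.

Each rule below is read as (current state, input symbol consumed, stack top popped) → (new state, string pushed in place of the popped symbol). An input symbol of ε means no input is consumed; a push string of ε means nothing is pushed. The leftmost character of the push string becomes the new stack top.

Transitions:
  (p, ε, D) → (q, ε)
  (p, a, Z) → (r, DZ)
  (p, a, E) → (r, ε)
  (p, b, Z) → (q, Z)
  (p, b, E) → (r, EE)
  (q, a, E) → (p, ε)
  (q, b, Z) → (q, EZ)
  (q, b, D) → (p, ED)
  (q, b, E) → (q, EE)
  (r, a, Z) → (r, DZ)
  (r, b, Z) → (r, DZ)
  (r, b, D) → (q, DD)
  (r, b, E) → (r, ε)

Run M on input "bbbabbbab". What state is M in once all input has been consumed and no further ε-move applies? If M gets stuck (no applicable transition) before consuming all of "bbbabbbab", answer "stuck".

q

(p, bbbabbbab, Z) ⊢ (q, bbabbbab, Z) ⊢ (q, babbbab, EZ) ⊢ (q, abbbab, EEZ) ⊢ (p, bbbab, EZ) ⊢ (r, bbab, EEZ) ⊢ (r, bab, EZ) ⊢ (r, ab, Z) ⊢ (r, b, DZ) ⊢ (q, ε, DDZ)
All input consumed; M is in state q.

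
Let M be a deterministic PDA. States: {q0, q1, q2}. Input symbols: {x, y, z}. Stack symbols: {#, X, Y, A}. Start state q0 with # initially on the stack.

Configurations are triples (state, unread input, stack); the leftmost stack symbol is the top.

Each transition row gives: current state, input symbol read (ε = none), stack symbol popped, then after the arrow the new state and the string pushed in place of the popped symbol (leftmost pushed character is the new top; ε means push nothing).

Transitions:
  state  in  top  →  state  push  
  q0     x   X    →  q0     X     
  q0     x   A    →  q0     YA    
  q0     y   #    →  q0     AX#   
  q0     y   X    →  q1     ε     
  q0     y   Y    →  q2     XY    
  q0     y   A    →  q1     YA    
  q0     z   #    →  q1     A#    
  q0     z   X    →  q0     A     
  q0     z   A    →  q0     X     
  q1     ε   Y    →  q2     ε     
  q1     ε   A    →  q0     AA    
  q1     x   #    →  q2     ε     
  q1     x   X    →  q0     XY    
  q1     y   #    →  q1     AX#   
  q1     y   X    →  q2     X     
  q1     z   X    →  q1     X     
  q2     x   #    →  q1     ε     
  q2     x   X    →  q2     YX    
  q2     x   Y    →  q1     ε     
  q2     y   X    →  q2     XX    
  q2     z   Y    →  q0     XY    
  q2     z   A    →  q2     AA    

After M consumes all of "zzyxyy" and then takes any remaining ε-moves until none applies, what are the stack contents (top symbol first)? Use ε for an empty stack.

(q0, zzyxyy, #) ⊢ (q1, zyxyy, A#) ⊢ (q0, zyxyy, AA#) ⊢ (q0, yxyy, XA#) ⊢ (q1, xyy, A#) ⊢ (q0, xyy, AA#) ⊢ (q0, yy, YAA#) ⊢ (q2, y, XYAA#) ⊢ (q2, ε, XXYAA#)
All input consumed in state q2 with stack XXYAA#.

XXYAA#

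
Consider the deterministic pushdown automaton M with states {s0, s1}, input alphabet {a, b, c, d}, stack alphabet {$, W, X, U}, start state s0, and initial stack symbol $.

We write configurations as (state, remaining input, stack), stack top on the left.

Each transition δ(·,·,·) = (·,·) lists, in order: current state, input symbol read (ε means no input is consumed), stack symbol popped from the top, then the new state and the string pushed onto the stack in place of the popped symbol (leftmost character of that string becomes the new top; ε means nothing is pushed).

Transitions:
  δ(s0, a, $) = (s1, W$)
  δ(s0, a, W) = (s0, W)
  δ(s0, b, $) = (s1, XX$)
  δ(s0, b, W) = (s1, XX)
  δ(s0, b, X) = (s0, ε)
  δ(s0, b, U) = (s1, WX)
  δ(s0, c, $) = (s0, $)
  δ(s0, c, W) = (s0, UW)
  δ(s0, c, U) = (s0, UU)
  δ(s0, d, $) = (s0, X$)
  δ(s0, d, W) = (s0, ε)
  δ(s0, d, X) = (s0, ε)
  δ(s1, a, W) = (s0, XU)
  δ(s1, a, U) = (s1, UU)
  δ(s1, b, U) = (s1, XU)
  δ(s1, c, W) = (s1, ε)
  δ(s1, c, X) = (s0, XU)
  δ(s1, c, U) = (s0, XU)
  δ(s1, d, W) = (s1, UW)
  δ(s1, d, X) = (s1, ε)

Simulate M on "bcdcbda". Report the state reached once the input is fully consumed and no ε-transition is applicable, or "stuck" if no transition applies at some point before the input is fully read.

(s0, bcdcbda, $)
  read b, top $: go to s1, push XX$ → (s1, cdcbda, XX$)
  read c, top X: go to s0, push XU → (s0, dcbda, XUX$)
  read d, top X: go to s0, push ε → (s0, cbda, UX$)
  read c, top U: go to s0, push UU → (s0, bda, UUX$)
  read b, top U: go to s1, push WX → (s1, da, WXUX$)
  read d, top W: go to s1, push UW → (s1, a, UWXUX$)
  read a, top U: go to s1, push UU → (s1, ε, UUWXUX$)
All input consumed; M is in state s1.

s1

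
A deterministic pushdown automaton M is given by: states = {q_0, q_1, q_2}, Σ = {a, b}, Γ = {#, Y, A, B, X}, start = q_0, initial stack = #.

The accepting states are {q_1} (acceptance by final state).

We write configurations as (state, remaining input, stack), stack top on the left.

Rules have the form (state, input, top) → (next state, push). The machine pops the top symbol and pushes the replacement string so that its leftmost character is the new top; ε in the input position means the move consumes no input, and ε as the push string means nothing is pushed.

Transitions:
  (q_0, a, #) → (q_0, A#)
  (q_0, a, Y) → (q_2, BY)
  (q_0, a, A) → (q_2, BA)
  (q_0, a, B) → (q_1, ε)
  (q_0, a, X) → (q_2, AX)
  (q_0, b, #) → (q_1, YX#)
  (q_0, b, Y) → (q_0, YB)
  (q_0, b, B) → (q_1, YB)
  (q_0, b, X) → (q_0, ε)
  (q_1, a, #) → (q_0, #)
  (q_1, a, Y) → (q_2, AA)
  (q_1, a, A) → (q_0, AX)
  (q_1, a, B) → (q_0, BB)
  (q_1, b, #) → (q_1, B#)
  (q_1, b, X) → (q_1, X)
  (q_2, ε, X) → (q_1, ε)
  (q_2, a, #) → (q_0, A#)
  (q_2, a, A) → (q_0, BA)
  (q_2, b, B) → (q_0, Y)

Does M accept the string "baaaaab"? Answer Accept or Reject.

Reject

(q_0, baaaaab, #)
  read b, top #: go to q_1, push YX# → (q_1, aaaaab, YX#)
  read a, top Y: go to q_2, push AA → (q_2, aaaab, AAX#)
  read a, top A: go to q_0, push BA → (q_0, aaab, BAAX#)
  read a, top B: go to q_1, push ε → (q_1, aab, AAX#)
  read a, top A: go to q_0, push AX → (q_0, ab, AXAX#)
  read a, top A: go to q_2, push BA → (q_2, b, BAXAX#)
  read b, top B: go to q_0, push Y → (q_0, ε, YAXAX#)
All input consumed; state q_0 ∉ F and no further ε-move applies.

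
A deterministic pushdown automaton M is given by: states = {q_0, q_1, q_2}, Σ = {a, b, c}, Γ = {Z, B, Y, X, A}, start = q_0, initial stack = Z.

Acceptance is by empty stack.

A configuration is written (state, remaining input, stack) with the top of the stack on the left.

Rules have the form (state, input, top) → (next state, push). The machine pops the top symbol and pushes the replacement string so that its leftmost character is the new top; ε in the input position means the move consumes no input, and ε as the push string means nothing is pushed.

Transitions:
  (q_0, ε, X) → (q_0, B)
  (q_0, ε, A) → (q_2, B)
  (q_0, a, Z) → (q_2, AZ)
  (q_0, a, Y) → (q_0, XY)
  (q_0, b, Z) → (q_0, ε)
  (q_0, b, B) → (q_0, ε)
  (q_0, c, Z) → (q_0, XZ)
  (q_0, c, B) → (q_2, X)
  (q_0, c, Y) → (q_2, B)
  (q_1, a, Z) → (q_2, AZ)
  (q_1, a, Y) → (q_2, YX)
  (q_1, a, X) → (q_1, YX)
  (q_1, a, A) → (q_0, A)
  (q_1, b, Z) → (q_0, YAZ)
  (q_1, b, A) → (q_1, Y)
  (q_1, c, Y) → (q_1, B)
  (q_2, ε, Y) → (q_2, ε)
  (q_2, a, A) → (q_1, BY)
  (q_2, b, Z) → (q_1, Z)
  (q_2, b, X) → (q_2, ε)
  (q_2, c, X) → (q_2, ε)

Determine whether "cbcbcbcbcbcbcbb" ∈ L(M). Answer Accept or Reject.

Accept

(q_0, cbcbcbcbcbcbcbb, Z) ⊢ (q_0, bcbcbcbcbcbcbb, XZ) ⊢ (q_0, bcbcbcbcbcbcbb, BZ) ⊢ (q_0, cbcbcbcbcbcbb, Z) ⊢ (q_0, bcbcbcbcbcbb, XZ) ⊢ (q_0, bcbcbcbcbcbb, BZ) ⊢ (q_0, cbcbcbcbcbb, Z) ⊢ (q_0, bcbcbcbcbb, XZ) ⊢ (q_0, bcbcbcbcbb, BZ) ⊢ (q_0, cbcbcbcbb, Z) ⊢ (q_0, bcbcbcbb, XZ) ⊢ (q_0, bcbcbcbb, BZ) ⊢ (q_0, cbcbcbb, Z) ⊢ (q_0, bcbcbb, XZ) ⊢ (q_0, bcbcbb, BZ) ⊢ (q_0, cbcbb, Z) ⊢ (q_0, bcbb, XZ) ⊢ (q_0, bcbb, BZ) ⊢ (q_0, cbb, Z) ⊢ (q_0, bb, XZ) ⊢ (q_0, bb, BZ) ⊢ (q_0, b, Z) ⊢ (q_0, ε, ε)
All input consumed and the stack is empty.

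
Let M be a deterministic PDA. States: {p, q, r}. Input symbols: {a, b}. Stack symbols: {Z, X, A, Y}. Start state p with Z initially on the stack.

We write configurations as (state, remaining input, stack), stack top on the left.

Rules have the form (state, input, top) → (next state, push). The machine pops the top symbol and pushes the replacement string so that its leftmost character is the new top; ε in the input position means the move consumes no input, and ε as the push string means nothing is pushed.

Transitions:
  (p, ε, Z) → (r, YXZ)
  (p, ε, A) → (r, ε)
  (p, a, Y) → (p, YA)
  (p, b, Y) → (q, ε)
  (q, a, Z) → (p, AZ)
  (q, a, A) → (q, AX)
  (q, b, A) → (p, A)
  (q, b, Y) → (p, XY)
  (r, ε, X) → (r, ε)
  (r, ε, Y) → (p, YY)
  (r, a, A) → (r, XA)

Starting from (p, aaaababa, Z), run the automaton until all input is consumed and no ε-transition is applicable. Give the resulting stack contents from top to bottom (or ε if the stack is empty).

(p, aaaababa, Z)
  ε-move, top Z: go to r, push YXZ → (r, aaaababa, YXZ)
  ε-move, top Y: go to p, push YY → (p, aaaababa, YYXZ)
  read a, top Y: go to p, push YA → (p, aaababa, YAYXZ)
  read a, top Y: go to p, push YA → (p, aababa, YAAYXZ)
  read a, top Y: go to p, push YA → (p, ababa, YAAAYXZ)
  read a, top Y: go to p, push YA → (p, baba, YAAAAYXZ)
  read b, top Y: go to q, push ε → (q, aba, AAAAYXZ)
  read a, top A: go to q, push AX → (q, ba, AXAAAYXZ)
  read b, top A: go to p, push A → (p, a, AXAAAYXZ)
  ε-move, top A: go to r, push ε → (r, a, XAAAYXZ)
  ε-move, top X: go to r, push ε → (r, a, AAAYXZ)
  read a, top A: go to r, push XA → (r, ε, XAAAYXZ)
  ε-move, top X: go to r, push ε → (r, ε, AAAYXZ)
All input consumed in state r with stack AAAYXZ.

AAAYXZ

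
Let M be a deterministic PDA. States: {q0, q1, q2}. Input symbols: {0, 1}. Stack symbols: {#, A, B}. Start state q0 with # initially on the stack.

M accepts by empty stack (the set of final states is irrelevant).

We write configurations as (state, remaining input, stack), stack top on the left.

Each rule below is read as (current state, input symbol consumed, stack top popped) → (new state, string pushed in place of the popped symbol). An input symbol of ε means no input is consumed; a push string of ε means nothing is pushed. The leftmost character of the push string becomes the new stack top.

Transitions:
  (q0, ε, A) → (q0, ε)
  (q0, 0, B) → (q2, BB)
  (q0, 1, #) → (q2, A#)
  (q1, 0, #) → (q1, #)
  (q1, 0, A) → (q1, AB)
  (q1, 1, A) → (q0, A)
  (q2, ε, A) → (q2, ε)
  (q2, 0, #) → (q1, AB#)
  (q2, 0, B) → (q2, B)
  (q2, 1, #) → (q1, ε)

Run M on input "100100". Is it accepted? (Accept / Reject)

Reject

(q0, 100100, #)
  read 1, top #: go to q2, push A# → (q2, 00100, A#)
  ε-move, top A: go to q2, push ε → (q2, 00100, #)
  read 0, top #: go to q1, push AB# → (q1, 0100, AB#)
  read 0, top A: go to q1, push AB → (q1, 100, ABB#)
  read 1, top A: go to q0, push A → (q0, 00, ABB#)
  ε-move, top A: go to q0, push ε → (q0, 00, BB#)
  read 0, top B: go to q2, push BB → (q2, 0, BBB#)
  read 0, top B: go to q2, push B → (q2, ε, BBB#)
All input consumed; stack is BBB#, not empty, and no further ε-move applies.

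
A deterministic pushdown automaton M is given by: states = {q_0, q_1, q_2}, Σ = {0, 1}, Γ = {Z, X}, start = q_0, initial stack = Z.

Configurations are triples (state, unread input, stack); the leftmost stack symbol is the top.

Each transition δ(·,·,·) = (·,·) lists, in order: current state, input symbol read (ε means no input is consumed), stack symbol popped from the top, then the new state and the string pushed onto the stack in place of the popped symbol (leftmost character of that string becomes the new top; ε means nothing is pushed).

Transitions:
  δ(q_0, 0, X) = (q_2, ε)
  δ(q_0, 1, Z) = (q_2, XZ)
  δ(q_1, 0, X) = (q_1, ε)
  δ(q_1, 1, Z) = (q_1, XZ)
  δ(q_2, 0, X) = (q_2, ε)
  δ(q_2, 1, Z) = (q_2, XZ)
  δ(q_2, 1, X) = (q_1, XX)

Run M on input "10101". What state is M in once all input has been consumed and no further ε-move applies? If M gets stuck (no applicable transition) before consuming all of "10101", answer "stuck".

(q_0, 10101, Z) ⊢ (q_2, 0101, XZ) ⊢ (q_2, 101, Z) ⊢ (q_2, 01, XZ) ⊢ (q_2, 1, Z) ⊢ (q_2, ε, XZ)
All input consumed; M is in state q_2.

q_2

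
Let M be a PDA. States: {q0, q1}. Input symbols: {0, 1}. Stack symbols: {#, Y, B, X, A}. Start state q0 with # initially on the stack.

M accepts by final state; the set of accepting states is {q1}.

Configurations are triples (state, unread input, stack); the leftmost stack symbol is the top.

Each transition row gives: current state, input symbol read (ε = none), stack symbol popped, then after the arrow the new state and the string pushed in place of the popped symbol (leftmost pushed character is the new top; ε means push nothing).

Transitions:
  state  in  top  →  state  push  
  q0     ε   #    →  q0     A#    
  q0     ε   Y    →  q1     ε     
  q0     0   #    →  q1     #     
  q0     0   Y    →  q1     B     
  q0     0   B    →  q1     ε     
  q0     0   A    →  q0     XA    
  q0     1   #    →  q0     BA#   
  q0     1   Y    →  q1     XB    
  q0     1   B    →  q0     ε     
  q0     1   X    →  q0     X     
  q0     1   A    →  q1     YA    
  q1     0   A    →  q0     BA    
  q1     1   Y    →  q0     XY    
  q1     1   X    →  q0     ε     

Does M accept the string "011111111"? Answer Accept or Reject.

No computation consumes all input and reaches a final state.

Reject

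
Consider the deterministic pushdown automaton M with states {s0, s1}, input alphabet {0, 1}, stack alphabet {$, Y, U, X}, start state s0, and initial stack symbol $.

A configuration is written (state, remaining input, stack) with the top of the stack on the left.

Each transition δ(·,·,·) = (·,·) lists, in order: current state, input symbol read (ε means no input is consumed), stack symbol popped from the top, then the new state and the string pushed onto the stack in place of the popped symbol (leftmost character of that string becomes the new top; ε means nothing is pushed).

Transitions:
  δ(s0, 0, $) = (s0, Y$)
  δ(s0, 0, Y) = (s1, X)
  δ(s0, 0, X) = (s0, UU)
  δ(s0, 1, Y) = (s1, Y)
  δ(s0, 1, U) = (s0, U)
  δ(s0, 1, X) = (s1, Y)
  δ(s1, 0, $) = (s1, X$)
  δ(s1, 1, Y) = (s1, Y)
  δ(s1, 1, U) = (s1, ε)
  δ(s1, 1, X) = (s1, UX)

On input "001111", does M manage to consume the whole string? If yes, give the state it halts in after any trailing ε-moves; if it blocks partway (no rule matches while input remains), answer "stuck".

s1

(s0, 001111, $)
  read 0, top $: go to s0, push Y$ → (s0, 01111, Y$)
  read 0, top Y: go to s1, push X → (s1, 1111, X$)
  read 1, top X: go to s1, push UX → (s1, 111, UX$)
  read 1, top U: go to s1, push ε → (s1, 11, X$)
  read 1, top X: go to s1, push UX → (s1, 1, UX$)
  read 1, top U: go to s1, push ε → (s1, ε, X$)
All input consumed; M is in state s1.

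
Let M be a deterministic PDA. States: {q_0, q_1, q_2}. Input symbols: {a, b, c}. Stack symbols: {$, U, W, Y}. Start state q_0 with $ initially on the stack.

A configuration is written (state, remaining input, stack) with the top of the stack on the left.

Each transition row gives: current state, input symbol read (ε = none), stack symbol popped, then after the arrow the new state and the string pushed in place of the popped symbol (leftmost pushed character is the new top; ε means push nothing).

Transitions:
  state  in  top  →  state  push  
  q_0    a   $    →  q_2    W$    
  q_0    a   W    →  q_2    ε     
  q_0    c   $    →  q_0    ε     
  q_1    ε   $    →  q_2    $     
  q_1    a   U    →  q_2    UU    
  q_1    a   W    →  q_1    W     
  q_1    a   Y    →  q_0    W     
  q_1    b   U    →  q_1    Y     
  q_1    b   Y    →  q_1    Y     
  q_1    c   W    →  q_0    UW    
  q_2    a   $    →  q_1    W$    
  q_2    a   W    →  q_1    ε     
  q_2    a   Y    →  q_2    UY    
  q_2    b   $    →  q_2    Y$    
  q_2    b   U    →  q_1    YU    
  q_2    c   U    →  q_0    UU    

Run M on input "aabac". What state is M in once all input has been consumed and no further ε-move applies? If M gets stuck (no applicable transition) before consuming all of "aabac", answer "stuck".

(q_0, aabac, $) ⊢ (q_2, abac, W$) ⊢ (q_1, bac, $) ⊢ (q_2, bac, $) ⊢ (q_2, ac, Y$) ⊢ (q_2, c, UY$) ⊢ (q_0, ε, UUY$)
All input consumed; M is in state q_0.

q_0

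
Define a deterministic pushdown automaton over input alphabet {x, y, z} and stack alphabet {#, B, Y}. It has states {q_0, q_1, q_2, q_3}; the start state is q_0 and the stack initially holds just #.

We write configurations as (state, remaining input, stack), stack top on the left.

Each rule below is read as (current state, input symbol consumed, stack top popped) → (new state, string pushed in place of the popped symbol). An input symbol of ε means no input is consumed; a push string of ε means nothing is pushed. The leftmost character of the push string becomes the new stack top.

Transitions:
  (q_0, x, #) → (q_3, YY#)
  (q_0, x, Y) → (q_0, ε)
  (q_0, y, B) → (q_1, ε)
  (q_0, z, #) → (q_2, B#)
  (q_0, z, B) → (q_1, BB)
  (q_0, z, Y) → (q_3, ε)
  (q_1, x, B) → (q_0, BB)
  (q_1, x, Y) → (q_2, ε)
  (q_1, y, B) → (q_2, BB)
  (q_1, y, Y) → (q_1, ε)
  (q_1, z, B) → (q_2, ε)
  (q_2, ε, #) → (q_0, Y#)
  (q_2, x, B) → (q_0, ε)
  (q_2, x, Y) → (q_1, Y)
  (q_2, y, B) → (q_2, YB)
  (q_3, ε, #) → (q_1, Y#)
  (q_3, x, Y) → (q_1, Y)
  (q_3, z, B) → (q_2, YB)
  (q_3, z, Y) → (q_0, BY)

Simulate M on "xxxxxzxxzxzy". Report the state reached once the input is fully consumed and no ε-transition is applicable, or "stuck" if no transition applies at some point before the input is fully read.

(q_0, xxxxxzxxzxzy, #)
  read x, top #: go to q_3, push YY# → (q_3, xxxxzxxzxzy, YY#)
  read x, top Y: go to q_1, push Y → (q_1, xxxzxxzxzy, YY#)
  read x, top Y: go to q_2, push ε → (q_2, xxzxxzxzy, Y#)
  read x, top Y: go to q_1, push Y → (q_1, xzxxzxzy, Y#)
  read x, top Y: go to q_2, push ε → (q_2, zxxzxzy, #)
  ε-move, top #: go to q_0, push Y# → (q_0, zxxzxzy, Y#)
  read z, top Y: go to q_3, push ε → (q_3, xxzxzy, #)
  ε-move, top #: go to q_1, push Y# → (q_1, xxzxzy, Y#)
  read x, top Y: go to q_2, push ε → (q_2, xzxzy, #)
  ε-move, top #: go to q_0, push Y# → (q_0, xzxzy, Y#)
  read x, top Y: go to q_0, push ε → (q_0, zxzy, #)
  read z, top #: go to q_2, push B# → (q_2, xzy, B#)
  read x, top B: go to q_0, push ε → (q_0, zy, #)
  read z, top #: go to q_2, push B# → (q_2, y, B#)
  read y, top B: go to q_2, push YB → (q_2, ε, YB#)
All input consumed; M is in state q_2.

q_2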